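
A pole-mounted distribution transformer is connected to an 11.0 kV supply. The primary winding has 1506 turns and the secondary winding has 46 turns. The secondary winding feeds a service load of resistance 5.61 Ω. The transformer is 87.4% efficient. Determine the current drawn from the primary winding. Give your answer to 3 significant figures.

V_s = 11000 × 46/1506 = 335.99 V.
I_s = V_s/R = 335.99/5.61 = 59.891 A.
P_out = V_s I_s = 335.99 × 59.891 = 20123 W.
P_in = P_out/η = 20123/0.874 = 23024 W.
I_p = P_in/V_p = 23024/11000 = 2.09 A.

I_p ≈ 2.09 A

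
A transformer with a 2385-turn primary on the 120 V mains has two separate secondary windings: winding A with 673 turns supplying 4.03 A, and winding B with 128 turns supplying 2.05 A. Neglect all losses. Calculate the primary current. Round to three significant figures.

I_p ≈ 1.25 A

V_A = 120 × 673/2385 = 33.862 V; V_B = 120 × 128/2385 = 6.4403 V.
P_out = V_A I_A + V_B I_B = 33.862×4.03 + 6.4403×2.05 = 136.46 + 13.203 = 149.66 W.
Ideal ⇒ P_in = P_out, so I_p = P_out/V_p = 149.66/120 = 1.25 A.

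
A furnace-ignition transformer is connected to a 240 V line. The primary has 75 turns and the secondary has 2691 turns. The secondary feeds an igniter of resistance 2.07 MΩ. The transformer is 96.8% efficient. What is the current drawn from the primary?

V_s = 240 × 2691/75 = 8611.2 V.
I_s = V_s/R = 8611.2/(2.07×10^6) = 0.0041600 A.
P_out = V_s I_s = 8611.2 × 0.0041600 = 35.823 W.
P_in = P_out/η = 35.823/0.968 = 37.007 W.
I_p = P_in/V_p = 37.007/240 = 0.154 A.

I_p ≈ 0.154 A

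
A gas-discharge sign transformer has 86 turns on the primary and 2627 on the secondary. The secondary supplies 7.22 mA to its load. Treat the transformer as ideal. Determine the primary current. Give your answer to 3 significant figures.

For an ideal transformer I_p/I_s = N_s/N_p, so I_p = 0.00722 × 2627/86 = 0.221 A.

I_p ≈ 0.221 A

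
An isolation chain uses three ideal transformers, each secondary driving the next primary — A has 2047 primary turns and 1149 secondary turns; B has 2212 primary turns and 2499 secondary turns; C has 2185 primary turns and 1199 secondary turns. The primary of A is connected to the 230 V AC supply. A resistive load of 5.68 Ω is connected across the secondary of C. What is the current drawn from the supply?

I_supply ≈ 4.90 A

Secondary of A: V = 230.00 × 1149/2047 = 129.10 V.
Secondary of B: V = 129.10 × 2499/2212 = 145.85 V.
Secondary of C: V = 145.85 × 1199/2185 = 80.035 V.
I_load = 80.035/5.68 = 14.091 A, so P_out = 80.035 × 14.091 = 1127.7 W.
All ideal ⇒ P_in = P_out, so I_supply = 1127.7/230 = 4.90 A.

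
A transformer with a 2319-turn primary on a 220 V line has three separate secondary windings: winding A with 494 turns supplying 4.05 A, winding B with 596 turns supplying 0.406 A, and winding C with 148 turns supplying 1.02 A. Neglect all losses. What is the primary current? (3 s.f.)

I_p ≈ 1.03 A

V_A = 220 × 494/2319 = 46.865 V; V_B = 220 × 596/2319 = 56.542 V; V_C = 220 × 148/2319 = 14.041 V.
P_out = V_A I_A + V_B I_B + V_C I_C = 46.865×4.05 + 56.542×0.406 + 14.041×1.02 = 189.80 + 22.956 + 14.321 = 227.08 W.
Ideal ⇒ P_in = P_out, so I_p = P_out/V_p = 227.08/220 = 1.03 A.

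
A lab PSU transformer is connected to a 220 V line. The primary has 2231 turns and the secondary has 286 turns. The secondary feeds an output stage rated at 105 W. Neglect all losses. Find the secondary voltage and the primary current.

V_s = V_p × N_s/N_p = 220 × 286/2231 = 28.203 V.
I_s = P/V_s = 105/28.203 = 3.7231 A.
I_p = I_s × N_s/N_p = 3.7231 × 286/2231 = 0.477 A.

V_s ≈ 28.2 V, I_p ≈ 0.477 A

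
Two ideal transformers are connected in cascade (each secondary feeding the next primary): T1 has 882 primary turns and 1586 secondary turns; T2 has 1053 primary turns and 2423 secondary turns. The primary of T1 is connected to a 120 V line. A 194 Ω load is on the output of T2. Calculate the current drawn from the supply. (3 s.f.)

I_supply ≈ 10.6 A

After T1: V = 120.00 × 1586/882 = 215.78 V.
After T2: V = 215.78 × 2423/1053 = 496.52 V.
I_load = 496.52/194 = 2.5594 A, so P_out = 496.52 × 2.5594 = 1270.8 W.
All ideal ⇒ P_in = P_out, so I_supply = 1270.8/120 = 10.6 A.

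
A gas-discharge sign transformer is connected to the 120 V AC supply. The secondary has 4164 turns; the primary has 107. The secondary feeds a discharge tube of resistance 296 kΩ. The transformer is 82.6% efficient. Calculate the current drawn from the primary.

V_s = 120 × 4164/107 = 4669.9 V.
I_s = V_s/R = 4669.9/296000 = 0.015777 A.
P_out = V_s I_s = 4669.9 × 0.015777 = 73.676 W.
P_in = P_out/η = 73.676/0.826 = 89.196 W.
I_p = P_in/V_p = 89.196/120 = 0.743 A.

I_p ≈ 0.743 A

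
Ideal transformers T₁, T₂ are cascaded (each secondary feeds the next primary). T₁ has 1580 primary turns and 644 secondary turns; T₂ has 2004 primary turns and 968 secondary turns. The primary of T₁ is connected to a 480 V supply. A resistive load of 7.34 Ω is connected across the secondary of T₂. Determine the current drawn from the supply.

I_supply ≈ 2.53 A

After T₁: V = 480.00 × 644/1580 = 195.65 V.
After T₂: V = 195.65 × 968/2004 = 94.503 V.
I_load = 94.503/7.34 = 12.875 A, so P_out = 94.503 × 12.875 = 1216.7 W.
All ideal ⇒ P_in = P_out, so I_supply = 1216.7/480 = 2.53 A.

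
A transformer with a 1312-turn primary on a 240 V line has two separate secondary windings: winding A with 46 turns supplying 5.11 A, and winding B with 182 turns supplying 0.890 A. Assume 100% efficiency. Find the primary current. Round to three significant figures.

V_A = 240 × 46/1312 = 8.4146 V; V_B = 240 × 182/1312 = 33.293 V.
P_out = V_A I_A + V_B I_B = 8.4146×5.11 + 33.293×0.890 = 42.999 + 29.630 = 72.629 W.
Ideal ⇒ P_in = P_out, so I_p = P_out/V_p = 72.629/240 = 0.303 A.

I_p ≈ 0.303 A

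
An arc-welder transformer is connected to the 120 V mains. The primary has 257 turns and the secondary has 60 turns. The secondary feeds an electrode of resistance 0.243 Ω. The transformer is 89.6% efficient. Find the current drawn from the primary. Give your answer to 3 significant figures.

I_p ≈ 30.0 A

V_s = 120 × 60/257 = 28.016 V.
I_s = V_s/R = 28.016/0.243 = 115.29 A.
P_out = V_s I_s = 28.016 × 115.29 = 3229.9 W.
P_in = P_out/η = 3229.9/0.896 = 3604.8 W.
I_p = P_in/V_p = 3604.8/120 = 30.0 A.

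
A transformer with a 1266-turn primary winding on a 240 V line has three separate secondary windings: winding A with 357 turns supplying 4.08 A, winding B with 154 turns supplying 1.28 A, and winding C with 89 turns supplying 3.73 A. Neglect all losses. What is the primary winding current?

V_A = 240 × 357/1266 = 67.678 V; V_B = 240 × 154/1266 = 29.194 V; V_C = 240 × 89/1266 = 16.872 V.
P_out = V_A I_A + V_B I_B + V_C I_C = 67.678×4.08 + 29.194×1.28 + 16.872×3.73 = 276.13 + 37.369 + 62.933 = 376.43 W.
Ideal ⇒ P_in = P_out, so I_p = P_out/V_p = 376.43/240 = 1.57 A.

I_p ≈ 1.57 A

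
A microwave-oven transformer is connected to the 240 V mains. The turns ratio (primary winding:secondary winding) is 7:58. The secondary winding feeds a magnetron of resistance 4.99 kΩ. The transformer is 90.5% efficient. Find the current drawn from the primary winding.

V_s = 240 × 58/7 = 1988.6 V.
I_s = V_s/R = 1988.6/4990 = 0.39851 A.
P_out = V_s I_s = 1988.6 × 0.39851 = 792.47 W.
P_in = P_out/η = 792.47/0.905 = 875.66 W.
I_p = P_in/V_p = 875.66/240 = 3.65 A.

I_p ≈ 3.65 A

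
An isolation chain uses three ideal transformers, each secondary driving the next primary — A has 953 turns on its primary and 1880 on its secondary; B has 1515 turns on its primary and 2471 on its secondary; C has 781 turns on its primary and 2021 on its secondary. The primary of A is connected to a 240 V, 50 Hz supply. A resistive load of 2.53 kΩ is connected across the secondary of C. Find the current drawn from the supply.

After A: V = 240.00 × 1880/953 = 473.45 V.
After B: V = 473.45 × 2471/1515 = 772.21 V.
After C: V = 772.21 × 2021/781 = 1998.3 V.
I_load = 1998.3/2530 = 0.78983 A, so P_out = 1998.3 × 0.78983 = 1578.3 W.
All ideal ⇒ P_in = P_out, so I_supply = 1578.3/240 = 6.58 A.

I_supply ≈ 6.58 A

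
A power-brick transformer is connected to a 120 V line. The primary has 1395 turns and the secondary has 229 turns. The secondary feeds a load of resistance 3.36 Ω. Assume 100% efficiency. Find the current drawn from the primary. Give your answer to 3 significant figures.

I_p ≈ 0.962 A

V_s = V_p × N_s/N_p = 120 × 229/1395 = 19.699 V.
I_s = V_s/R = 19.699/3.36 = 5.8628 A.
For an ideal transformer I_p N_p = I_s N_s, so I_p = 5.8628 × 229/1395 = 0.962 A.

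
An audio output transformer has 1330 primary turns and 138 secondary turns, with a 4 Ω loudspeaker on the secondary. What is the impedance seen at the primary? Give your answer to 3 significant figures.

Z_p ≈ 372 Ω

Z_p = (N_p/N_s)² × Z_s = (1330/138)² × 4 = 372 Ω.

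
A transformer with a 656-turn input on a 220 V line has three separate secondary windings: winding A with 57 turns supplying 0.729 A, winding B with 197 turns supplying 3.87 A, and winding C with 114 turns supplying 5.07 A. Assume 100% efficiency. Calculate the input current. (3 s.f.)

V_A = 220 × 57/656 = 19.116 V; V_B = 220 × 197/656 = 66.067 V; V_C = 220 × 114/656 = 38.232 V.
P_out = V_A I_A + V_B I_B + V_C I_C = 19.116×0.729 + 66.067×3.87 + 38.232×5.07 = 13.935 + 255.68 + 193.83 = 463.45 W.
Ideal ⇒ P_in = P_out, so I_in = P_out/V_in = 463.45/220 = 2.11 A.

I_in ≈ 2.11 A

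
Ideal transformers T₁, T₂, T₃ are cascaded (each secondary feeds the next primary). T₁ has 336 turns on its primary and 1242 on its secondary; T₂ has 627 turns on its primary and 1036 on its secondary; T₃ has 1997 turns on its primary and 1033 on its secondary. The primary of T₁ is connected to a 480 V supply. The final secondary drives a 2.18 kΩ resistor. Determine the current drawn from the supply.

After T₁: V = 480.00 × 1242/336 = 1774.3 V.
After T₂: V = 1774.3 × 1036/627 = 2931.7 V.
After T₃: V = 2931.7 × 1033/1997 = 1516.5 V.
I_load = 1516.5/2180 = 0.69564 A, so P_out = 1516.5 × 0.69564 = 1054.9 W.
All ideal ⇒ P_in = P_out, so I_supply = 1054.9/480 = 2.20 A.

I_supply ≈ 2.20 A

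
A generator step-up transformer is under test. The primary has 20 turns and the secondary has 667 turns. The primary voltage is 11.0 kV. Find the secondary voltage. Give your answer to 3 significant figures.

V_s/V_p = N_s/N_p, so V_s = 11000 × 667/20 = 367000 V.

V_s ≈ 367000 V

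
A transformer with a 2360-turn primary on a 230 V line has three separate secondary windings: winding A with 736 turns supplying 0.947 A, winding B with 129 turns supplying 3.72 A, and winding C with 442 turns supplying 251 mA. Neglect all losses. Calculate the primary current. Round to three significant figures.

V_A = 230 × 736/2360 = 71.729 V; V_B = 230 × 129/2360 = 12.572 V; V_C = 230 × 442/2360 = 43.076 V.
P_out = V_A I_A + V_B I_B + V_C I_C = 71.729×0.947 + 12.572×3.72 + 43.076×0.251 = 67.927 + 46.768 + 10.812 = 125.51 W.
Ideal ⇒ P_in = P_out, so I_p = P_out/V_p = 125.51/230 = 0.546 A.

I_p ≈ 0.546 A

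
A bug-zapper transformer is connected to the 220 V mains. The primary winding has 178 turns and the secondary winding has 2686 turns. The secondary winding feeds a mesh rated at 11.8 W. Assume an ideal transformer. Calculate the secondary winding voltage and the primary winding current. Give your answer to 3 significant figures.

V_s = V_p × N_s/N_p = 220 × 2686/178 = 3319.8 V.
I_s = P/V_s = 11.8/3319.8 = 0.0035545 A.
I_p = I_s × N_s/N_p = 0.0035545 × 2686/178 = 0.0536 A.

V_s ≈ 3320 V, I_p ≈ 0.0536 A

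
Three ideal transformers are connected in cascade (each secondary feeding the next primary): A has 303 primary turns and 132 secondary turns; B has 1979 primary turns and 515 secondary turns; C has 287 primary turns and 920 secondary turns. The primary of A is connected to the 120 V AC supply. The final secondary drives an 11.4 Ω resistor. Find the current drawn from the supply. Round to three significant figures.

I_supply ≈ 1.39 A

Secondary of A: V = 120.00 × 132/303 = 52.277 V.
Secondary of B: V = 52.277 × 515/1979 = 13.604 V.
Secondary of C: V = 13.604 × 920/287 = 43.609 V.
I_load = 43.609/11.4 = 3.8254 A, so P_out = 43.609 × 3.8254 = 166.82 W.
All ideal ⇒ P_in = P_out, so I_supply = 166.82/120 = 1.39 A.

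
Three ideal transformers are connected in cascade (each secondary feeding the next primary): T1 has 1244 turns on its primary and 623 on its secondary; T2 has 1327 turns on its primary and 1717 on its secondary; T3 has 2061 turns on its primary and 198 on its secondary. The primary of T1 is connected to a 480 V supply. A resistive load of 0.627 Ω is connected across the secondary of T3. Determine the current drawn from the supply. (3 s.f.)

I_supply ≈ 2.97 A

After T1: V = 480.00 × 623/1244 = 240.39 V.
After T2: V = 240.39 × 1717/1327 = 311.03 V.
After T3: V = 311.03 × 198/2061 = 29.881 V.
I_load = 29.881/0.627 = 47.657 A, so P_out = 29.881 × 47.657 = 1424.0 W.
All ideal ⇒ P_in = P_out, so I_supply = 1424.0/480 = 2.97 A.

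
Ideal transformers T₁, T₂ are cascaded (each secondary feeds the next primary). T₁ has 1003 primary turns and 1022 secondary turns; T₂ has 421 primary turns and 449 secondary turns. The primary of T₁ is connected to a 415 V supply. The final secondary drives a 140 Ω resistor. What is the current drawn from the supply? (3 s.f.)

Secondary of T₁: V = 415.00 × 1022/1003 = 422.86 V.
Secondary of T₂: V = 422.86 × 449/421 = 450.99 V.
I_load = 450.99/140 = 3.2213 A, so P_out = 450.99 × 3.2213 = 1452.8 W.
All ideal ⇒ P_in = P_out, so I_supply = 1452.8/415 = 3.50 A.

I_supply ≈ 3.50 A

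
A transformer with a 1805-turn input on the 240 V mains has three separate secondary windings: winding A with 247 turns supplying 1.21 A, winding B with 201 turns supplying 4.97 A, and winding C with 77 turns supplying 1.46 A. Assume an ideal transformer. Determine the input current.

I_in ≈ 0.781 A

V_A = 240 × 247/1805 = 32.842 V; V_B = 240 × 201/1805 = 26.726 V; V_C = 240 × 77/1805 = 10.238 V.
P_out = V_A I_A + V_B I_B + V_C I_C = 32.842×1.21 + 26.726×4.97 + 10.238×1.46 = 39.739 + 132.83 + 14.948 = 187.51 W.
Ideal ⇒ P_in = P_out, so I_in = P_out/V_in = 187.51/240 = 0.781 A.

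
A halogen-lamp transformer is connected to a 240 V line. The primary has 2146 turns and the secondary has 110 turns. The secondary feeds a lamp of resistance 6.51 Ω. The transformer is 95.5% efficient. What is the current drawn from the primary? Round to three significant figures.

V_s = 240 × 110/2146 = 12.302 V.
I_s = V_s/R = 12.302/6.51 = 1.8897 A.
P_out = V_s I_s = 12.302 × 1.8897 = 23.247 W.
P_in = P_out/η = 23.247/0.955 = 24.342 W.
I_p = P_in/V_p = 24.342/240 = 0.101 A.

I_p ≈ 0.101 A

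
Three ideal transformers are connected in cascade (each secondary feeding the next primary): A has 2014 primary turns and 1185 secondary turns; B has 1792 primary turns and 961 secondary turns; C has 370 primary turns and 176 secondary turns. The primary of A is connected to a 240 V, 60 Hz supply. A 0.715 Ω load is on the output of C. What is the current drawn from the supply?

Secondary of A: V = 240.00 × 1185/2014 = 141.21 V.
Secondary of B: V = 141.21 × 961/1792 = 75.728 V.
Secondary of C: V = 75.728 × 176/370 = 36.022 V.
I_load = 36.022/0.715 = 50.380 A, so P_out = 36.022 × 50.380 = 1814.8 W.
All ideal ⇒ P_in = P_out, so I_supply = 1814.8/240 = 7.56 A.

I_supply ≈ 7.56 A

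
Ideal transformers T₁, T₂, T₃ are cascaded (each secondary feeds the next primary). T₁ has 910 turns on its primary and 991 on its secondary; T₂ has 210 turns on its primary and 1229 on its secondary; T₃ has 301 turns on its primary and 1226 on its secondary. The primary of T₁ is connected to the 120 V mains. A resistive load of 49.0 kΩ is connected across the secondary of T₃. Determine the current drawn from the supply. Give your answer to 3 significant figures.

I_supply ≈ 1.65 A

After T₁: V = 120.00 × 991/910 = 130.68 V.
After T₂: V = 130.68 × 1229/210 = 764.80 V.
After T₃: V = 764.80 × 1226/301 = 3115.1 V.
I_load = 3115.1/49000 = 0.063573 A, so P_out = 3115.1 × 0.063573 = 198.04 W.
All ideal ⇒ P_in = P_out, so I_supply = 198.04/120 = 1.65 A.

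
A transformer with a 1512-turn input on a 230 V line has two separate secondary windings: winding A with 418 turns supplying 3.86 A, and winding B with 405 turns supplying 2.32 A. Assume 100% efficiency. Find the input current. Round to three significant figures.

V_A = 230 × 418/1512 = 63.585 V; V_B = 230 × 405/1512 = 61.607 V.
P_out = V_A I_A + V_B I_B = 63.585×3.86 + 61.607×2.32 = 245.44 + 142.93 = 388.37 W.
Ideal ⇒ P_in = P_out, so I_in = P_out/V_in = 388.37/230 = 1.69 A.

I_in ≈ 1.69 A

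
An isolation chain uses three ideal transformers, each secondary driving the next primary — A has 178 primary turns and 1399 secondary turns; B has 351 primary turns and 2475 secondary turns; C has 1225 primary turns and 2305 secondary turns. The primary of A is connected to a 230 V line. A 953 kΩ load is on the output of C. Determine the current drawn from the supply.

I_supply ≈ 2.62 A

After A: V = 230.00 × 1399/178 = 1807.7 V.
After B: V = 1807.7 × 2475/351 = 12747 V.
After C: V = 12747 × 2305/1225 = 23984 V.
I_load = 23984/953000 = 0.025167 A, so P_out = 23984 × 0.025167 = 603.62 W.
All ideal ⇒ P_in = P_out, so I_supply = 603.62/230 = 2.62 A.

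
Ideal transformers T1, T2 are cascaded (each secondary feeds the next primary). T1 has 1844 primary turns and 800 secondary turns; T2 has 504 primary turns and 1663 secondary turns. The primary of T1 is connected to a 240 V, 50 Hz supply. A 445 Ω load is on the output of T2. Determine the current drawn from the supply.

I_supply ≈ 1.11 A

Secondary of T1: V = 240.00 × 800/1844 = 104.12 V.
Secondary of T2: V = 104.12 × 1663/504 = 343.56 V.
I_load = 343.56/445 = 0.77204 A, so P_out = 343.56 × 0.77204 = 265.24 W.
All ideal ⇒ P_in = P_out, so I_supply = 265.24/240 = 1.11 A.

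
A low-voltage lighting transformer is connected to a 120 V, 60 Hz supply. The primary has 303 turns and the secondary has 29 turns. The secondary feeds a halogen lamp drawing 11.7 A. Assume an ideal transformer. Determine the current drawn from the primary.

For an ideal transformer I_p N_p = I_s N_s, so I_p = 11.7 × 29/303 = 1.12 A.

I_p ≈ 1.12 A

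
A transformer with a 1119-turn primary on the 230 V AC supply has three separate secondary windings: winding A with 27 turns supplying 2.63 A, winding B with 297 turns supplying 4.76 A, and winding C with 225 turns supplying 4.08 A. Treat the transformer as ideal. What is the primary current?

I_p ≈ 2.15 A

V_A = 230 × 27/1119 = 5.5496 V; V_B = 230 × 297/1119 = 61.046 V; V_C = 230 × 225/1119 = 46.247 V.
P_out = V_A I_A + V_B I_B + V_C I_C = 5.5496×2.63 + 61.046×4.76 + 46.247×4.08 = 14.595 + 290.58 + 188.69 = 493.86 W.
Ideal ⇒ P_in = P_out, so I_p = P_out/V_p = 493.86/230 = 2.15 A.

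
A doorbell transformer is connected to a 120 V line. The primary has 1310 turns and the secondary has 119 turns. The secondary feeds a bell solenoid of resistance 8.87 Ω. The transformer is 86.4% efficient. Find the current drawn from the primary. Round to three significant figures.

I_p ≈ 0.129 A

V_s = 120 × 119/1310 = 10.901 V.
I_s = V_s/R = 10.901/8.87 = 1.2289 A.
P_out = V_s I_s = 10.901 × 1.2289 = 13.396 W.
P_in = P_out/η = 13.396/0.864 = 15.505 W.
I_p = P_in/V_p = 15.505/120 = 0.129 A.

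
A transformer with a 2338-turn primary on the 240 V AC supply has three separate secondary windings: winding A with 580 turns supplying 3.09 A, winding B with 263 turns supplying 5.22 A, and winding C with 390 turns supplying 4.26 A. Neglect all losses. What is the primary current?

I_p ≈ 2.06 A

V_A = 240 × 580/2338 = 59.538 V; V_B = 240 × 263/2338 = 26.997 V; V_C = 240 × 390/2338 = 40.034 V.
P_out = V_A I_A + V_B I_B + V_C I_C = 59.538×3.09 + 26.997×5.22 + 40.034×4.26 = 183.97 + 140.93 + 170.55 = 495.44 W.
Ideal ⇒ P_in = P_out, so I_p = P_out/V_p = 495.44/240 = 2.06 A.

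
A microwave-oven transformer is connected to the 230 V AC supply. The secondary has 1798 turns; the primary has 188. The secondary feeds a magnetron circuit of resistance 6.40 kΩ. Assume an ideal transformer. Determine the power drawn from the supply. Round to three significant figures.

V_s = V_p × N_s/N_p = 230 × 1798/188 = 2199.7 V.
I_s = V_s/R = 2199.7/6400 = 0.34370 A.
I_p = I_s × N_s/N_p = 0.34370 × 1798/188 = 3.2871 A.
P = V_p I_p = 230 × 3.2871 = 756 W.

P ≈ 756 W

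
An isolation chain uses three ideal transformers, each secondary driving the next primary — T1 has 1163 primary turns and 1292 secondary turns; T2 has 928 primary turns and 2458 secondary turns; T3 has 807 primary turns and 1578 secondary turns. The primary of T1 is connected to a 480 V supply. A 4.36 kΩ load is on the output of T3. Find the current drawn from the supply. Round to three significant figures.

I_supply ≈ 3.64 A

Secondary of T1: V = 480.00 × 1292/1163 = 533.24 V.
Secondary of T2: V = 533.24 × 2458/928 = 1412.4 V.
Secondary of T3: V = 1412.4 × 1578/807 = 2761.8 V.
I_load = 2761.8/4360 = 0.63344 A, so P_out = 2761.8 × 0.63344 = 1749.4 W.
All ideal ⇒ P_in = P_out, so I_supply = 1749.4/480 = 3.64 A.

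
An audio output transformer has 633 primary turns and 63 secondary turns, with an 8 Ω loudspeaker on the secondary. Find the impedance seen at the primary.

Z_p ≈ 808 Ω

Z_p = (N_p/N_s)² × Z_s = (633/63)² × 8 = 808 Ω.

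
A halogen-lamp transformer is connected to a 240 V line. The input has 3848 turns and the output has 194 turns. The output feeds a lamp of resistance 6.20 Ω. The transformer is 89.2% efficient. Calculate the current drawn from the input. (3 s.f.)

V_out = 240 × 194/3848 = 12.100 V.
I_out = V_out/R = 12.100/6.20 = 1.9516 A.
P_out = V_out I_out = 12.100 × 1.9516 = 23.614 W.
P_in = P_out/η = 23.614/0.892 = 26.473 W.
I_in = P_in/V_in = 26.473/240 = 0.110 A.

I_in ≈ 0.110 A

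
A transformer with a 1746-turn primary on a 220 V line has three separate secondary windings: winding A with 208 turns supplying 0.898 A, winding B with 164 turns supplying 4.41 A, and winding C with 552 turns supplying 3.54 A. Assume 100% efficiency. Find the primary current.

V_A = 220 × 208/1746 = 26.208 V; V_B = 220 × 164/1746 = 20.664 V; V_C = 220 × 552/1746 = 69.553 V.
P_out = V_A I_A + V_B I_B + V_C I_C = 26.208×0.898 + 20.664×4.41 + 69.553×3.54 = 23.535 + 91.130 + 246.22 = 360.88 W.
Ideal ⇒ P_in = P_out, so I_p = P_out/V_p = 360.88/220 = 1.64 A.

I_p ≈ 1.64 A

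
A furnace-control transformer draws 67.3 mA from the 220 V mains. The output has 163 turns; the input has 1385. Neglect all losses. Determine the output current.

I_out ≈ 0.572 A

I_out/I_in = N_in/N_out, so I_out = 0.0673 × 1385/163 = 0.572 A.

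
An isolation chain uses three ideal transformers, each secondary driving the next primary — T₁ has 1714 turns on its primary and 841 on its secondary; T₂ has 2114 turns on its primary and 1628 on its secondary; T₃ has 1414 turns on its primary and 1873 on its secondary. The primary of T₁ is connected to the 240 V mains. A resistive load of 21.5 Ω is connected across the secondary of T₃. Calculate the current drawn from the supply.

I_supply ≈ 2.80 A

Secondary of T₁: V = 240.00 × 841/1714 = 117.76 V.
Secondary of T₂: V = 117.76 × 1628/2114 = 90.687 V.
Secondary of T₃: V = 90.687 × 1873/1414 = 120.13 V.
I_load = 120.13/21.5 = 5.5872 A, so P_out = 120.13 × 5.5872 = 671.17 W.
All ideal ⇒ P_in = P_out, so I_supply = 671.17/240 = 2.80 A.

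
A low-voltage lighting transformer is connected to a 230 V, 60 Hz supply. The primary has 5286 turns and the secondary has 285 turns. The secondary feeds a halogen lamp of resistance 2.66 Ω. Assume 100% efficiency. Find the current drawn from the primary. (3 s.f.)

I_p ≈ 0.251 A

V_s = V_p × N_s/N_p = 230 × 285/5286 = 12.401 V.
I_s = V_s/R = 12.401/2.66 = 4.6619 A.
For an ideal transformer I_p N_p = I_s N_s, so I_p = 4.6619 × 285/5286 = 0.251 A.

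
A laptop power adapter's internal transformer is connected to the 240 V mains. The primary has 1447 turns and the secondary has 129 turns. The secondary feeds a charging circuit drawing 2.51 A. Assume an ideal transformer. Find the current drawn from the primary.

For an ideal transformer I_p N_p = I_s N_s, so I_p = 2.51 × 129/1447 = 0.224 A.

I_p ≈ 0.224 A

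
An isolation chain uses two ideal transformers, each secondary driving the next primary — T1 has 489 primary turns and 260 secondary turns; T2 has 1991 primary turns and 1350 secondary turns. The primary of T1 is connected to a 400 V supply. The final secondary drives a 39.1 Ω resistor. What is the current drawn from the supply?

After T1: V = 400.00 × 260/489 = 212.68 V.
After T2: V = 212.68 × 1350/1991 = 144.21 V.
I_load = 144.21/39.1 = 3.6882 A, so P_out = 144.21 × 3.6882 = 531.86 W.
All ideal ⇒ P_in = P_out, so I_supply = 531.86/400 = 1.33 A.

I_supply ≈ 1.33 A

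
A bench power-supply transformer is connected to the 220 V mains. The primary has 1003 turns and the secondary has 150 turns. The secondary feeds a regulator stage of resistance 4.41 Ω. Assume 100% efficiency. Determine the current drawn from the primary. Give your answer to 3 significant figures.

I_p ≈ 1.12 A

V_s = V_p × N_s/N_p = 220 × 150/1003 = 32.901 V.
I_s = V_s/R = 32.901/4.41 = 7.4606 A.
For an ideal transformer I_p N_p = I_s N_s, so I_p = 7.4606 × 150/1003 = 1.12 A.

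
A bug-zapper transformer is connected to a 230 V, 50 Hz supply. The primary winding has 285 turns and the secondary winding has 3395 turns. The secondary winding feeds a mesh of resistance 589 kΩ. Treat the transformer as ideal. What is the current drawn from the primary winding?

I_p ≈ 0.0554 A

V_s = V_p × N_s/N_p = 230 × 3395/285 = 2739.8 V.
I_s = V_s/R = 2739.8/589000 = 0.0046517 A.
For an ideal transformer I_p N_p = I_s N_s, so I_p = 0.0046517 × 3395/285 = 0.0554 A.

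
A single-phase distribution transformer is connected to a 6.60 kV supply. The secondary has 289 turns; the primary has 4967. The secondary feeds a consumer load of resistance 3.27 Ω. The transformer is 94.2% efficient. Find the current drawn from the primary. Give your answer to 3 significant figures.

I_p ≈ 7.25 A

V_s = 6600 × 289/4967 = 384.01 V.
I_s = V_s/R = 384.01/3.27 = 117.44 A.
P_out = V_s I_s = 384.01 × 117.44 = 45097 W.
P_in = P_out/η = 45097/0.942 = 47874 W.
I_p = P_in/V_p = 47874/6600 = 7.25 A.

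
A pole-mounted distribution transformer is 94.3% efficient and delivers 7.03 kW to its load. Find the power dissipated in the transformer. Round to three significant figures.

P_in = P_out/η = 7030/0.943 = 7454.93 W.
P_loss = P_in − P_out = 7454.93 − 7030 = 425 W.

P_loss ≈ 425 W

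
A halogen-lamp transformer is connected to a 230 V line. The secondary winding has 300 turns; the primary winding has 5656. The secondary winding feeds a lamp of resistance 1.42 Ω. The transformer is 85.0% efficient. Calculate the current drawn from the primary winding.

I_p ≈ 0.536 A

V_s = 230 × 300/5656 = 12.199 V.
I_s = V_s/R = 12.199/1.42 = 8.5912 A.
P_out = V_s I_s = 12.199 × 8.5912 = 104.81 W.
P_in = P_out/η = 104.81/0.850 = 123.30 W.
I_p = P_in/V_p = 123.30/230 = 0.536 A.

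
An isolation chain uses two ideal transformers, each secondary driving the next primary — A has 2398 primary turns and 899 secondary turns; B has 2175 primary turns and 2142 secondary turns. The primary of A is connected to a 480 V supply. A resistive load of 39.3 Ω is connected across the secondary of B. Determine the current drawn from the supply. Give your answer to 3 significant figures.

I_supply ≈ 1.66 A

After A: V = 480.00 × 899/2398 = 179.95 V.
After B: V = 179.95 × 2142/2175 = 177.22 V.
I_load = 177.22/39.3 = 4.5094 A, so P_out = 177.22 × 4.5094 = 799.16 W.
All ideal ⇒ P_in = P_out, so I_supply = 799.16/480 = 1.66 A.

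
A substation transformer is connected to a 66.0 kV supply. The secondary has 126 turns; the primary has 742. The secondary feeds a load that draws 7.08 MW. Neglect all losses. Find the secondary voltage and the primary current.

V_s = V_p × N_s/N_p = 66000 × 126/742 = 11208 V.
I_s = P/V_s = 7.08×10^6/11208 = 631.72 A.
I_p = I_s × N_s/N_p = 631.72 × 126/742 = 107 A.

V_s ≈ 11200 V, I_p ≈ 107 A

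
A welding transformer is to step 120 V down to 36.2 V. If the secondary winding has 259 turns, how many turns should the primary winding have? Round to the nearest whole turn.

N_p/N_s = V_p/V_s, so N_p = 259 × 120/36.2 = 858.6 ≈ 859 turns.

N_p = 859 turns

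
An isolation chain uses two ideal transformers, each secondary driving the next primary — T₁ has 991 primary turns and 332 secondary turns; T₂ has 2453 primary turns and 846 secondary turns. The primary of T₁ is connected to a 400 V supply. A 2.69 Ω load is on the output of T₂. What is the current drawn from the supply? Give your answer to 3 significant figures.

I_supply ≈ 1.99 A

Secondary of T₁: V = 400.00 × 332/991 = 134.01 V.
Secondary of T₂: V = 134.01 × 846/2453 = 46.217 V.
I_load = 46.217/2.69 = 17.181 A, so P_out = 46.217 × 17.181 = 794.04 W.
All ideal ⇒ P_in = P_out, so I_supply = 794.04/400 = 1.99 A.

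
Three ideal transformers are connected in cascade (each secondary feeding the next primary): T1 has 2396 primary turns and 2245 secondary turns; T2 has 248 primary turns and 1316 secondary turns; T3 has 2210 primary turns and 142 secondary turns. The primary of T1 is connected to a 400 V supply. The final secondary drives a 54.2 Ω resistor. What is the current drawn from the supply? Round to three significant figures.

Secondary of T1: V = 400.00 × 2245/2396 = 374.79 V.
Secondary of T2: V = 374.79 × 1316/248 = 1988.8 V.
Secondary of T3: V = 1988.8 × 142/2210 = 127.79 V.
I_load = 127.79/54.2 = 2.3577 A, so P_out = 127.79 × 2.3577 = 301.29 W.
All ideal ⇒ P_in = P_out, so I_supply = 301.29/400 = 0.753 A.

I_supply ≈ 0.753 A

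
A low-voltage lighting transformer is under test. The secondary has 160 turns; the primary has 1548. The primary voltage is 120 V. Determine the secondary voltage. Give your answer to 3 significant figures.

V_s ≈ 12.4 V

V_s/V_p = N_s/N_p, so V_s = 120 × 160/1548 = 12.4 V.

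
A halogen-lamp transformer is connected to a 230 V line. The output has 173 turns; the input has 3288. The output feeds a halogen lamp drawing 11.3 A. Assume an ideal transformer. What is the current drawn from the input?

For an ideal transformer I_in N_in = I_out N_out, so I_in = 11.3 × 173/3288 = 0.595 A.

I_in ≈ 0.595 A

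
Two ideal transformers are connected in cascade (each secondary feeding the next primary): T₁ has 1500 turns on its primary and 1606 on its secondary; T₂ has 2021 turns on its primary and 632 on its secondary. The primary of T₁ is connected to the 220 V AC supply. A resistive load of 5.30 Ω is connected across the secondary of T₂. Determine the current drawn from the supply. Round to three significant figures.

I_supply ≈ 4.65 A

Secondary of T₁: V = 220.00 × 1606/1500 = 235.55 V.
Secondary of T₂: V = 235.55 × 632/2021 = 73.659 V.
I_load = 73.659/5.30 = 13.898 A, so P_out = 73.659 × 13.898 = 1023.7 W.
All ideal ⇒ P_in = P_out, so I_supply = 1023.7/220 = 4.65 A.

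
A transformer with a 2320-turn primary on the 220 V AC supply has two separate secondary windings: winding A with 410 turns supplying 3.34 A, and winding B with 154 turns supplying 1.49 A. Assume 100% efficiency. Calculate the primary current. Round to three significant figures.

V_A = 220 × 410/2320 = 38.879 V; V_B = 220 × 154/2320 = 14.603 V.
P_out = V_A I_A + V_B I_B = 38.879×3.34 + 14.603×1.49 = 129.86 + 21.759 = 151.62 W.
Ideal ⇒ P_in = P_out, so I_p = P_out/V_p = 151.62/220 = 0.689 A.

I_p ≈ 0.689 A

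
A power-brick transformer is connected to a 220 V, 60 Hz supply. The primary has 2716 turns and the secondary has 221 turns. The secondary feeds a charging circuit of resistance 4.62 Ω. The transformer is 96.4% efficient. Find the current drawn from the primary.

I_p ≈ 0.327 A

V_s = 220 × 221/2716 = 17.901 V.
I_s = V_s/R = 17.901/4.62 = 3.8747 A.
P_out = V_s I_s = 17.901 × 3.8747 = 69.363 W.
P_in = P_out/η = 69.363/0.964 = 71.953 W.
I_p = P_in/V_p = 71.953/220 = 0.327 A.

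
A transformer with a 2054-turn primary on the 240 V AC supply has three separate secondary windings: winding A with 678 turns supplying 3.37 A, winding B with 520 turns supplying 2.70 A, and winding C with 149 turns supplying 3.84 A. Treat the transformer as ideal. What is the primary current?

V_A = 240 × 678/2054 = 79.221 V; V_B = 240 × 520/2054 = 60.759 V; V_C = 240 × 149/2054 = 17.410 V.
P_out = V_A I_A + V_B I_B + V_C I_C = 79.221×3.37 + 60.759×2.70 + 17.410×3.84 = 266.97 + 164.05 + 66.854 = 497.88 W.
Ideal ⇒ P_in = P_out, so I_p = P_out/V_p = 497.88/240 = 2.07 A.

I_p ≈ 2.07 A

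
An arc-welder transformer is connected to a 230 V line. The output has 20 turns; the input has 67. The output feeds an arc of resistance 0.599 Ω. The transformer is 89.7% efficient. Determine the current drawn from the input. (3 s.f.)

I_in ≈ 38.1 A

V_out = 230 × 20/67 = 68.657 V.
I_out = V_out/R = 68.657/0.599 = 114.62 A.
P_out = V_out I_out = 68.657 × 114.62 = 7869.4 W.
P_in = P_out/η = 7869.4/0.897 = 8773.0 W.
I_in = P_in/V_in = 8773.0/230 = 38.1 A.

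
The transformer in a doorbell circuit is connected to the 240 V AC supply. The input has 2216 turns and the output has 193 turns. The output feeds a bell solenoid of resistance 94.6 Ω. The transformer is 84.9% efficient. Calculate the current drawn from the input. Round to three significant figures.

V_out = 240 × 193/2216 = 20.903 V.
I_out = V_out/R = 20.903/94.6 = 0.22096 A.
P_out = V_out I_out = 20.903 × 0.22096 = 4.6186 W.
P_in = P_out/η = 4.6186/0.849 = 5.4400 W.
I_in = P_in/V_in = 5.4400/240 = 0.0227 A.

I_in ≈ 0.0227 A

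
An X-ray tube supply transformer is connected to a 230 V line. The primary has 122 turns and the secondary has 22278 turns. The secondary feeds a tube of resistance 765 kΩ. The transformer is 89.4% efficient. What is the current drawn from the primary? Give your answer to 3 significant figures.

I_p ≈ 11.2 A

V_s = 230 × 22278/122 = 42000 V.
I_s = V_s/R = 42000/765000 = 0.054901 A.
P_out = V_s I_s = 42000 × 0.054901 = 2305.8 W.
P_in = P_out/η = 2305.8/0.894 = 2579.2 W.
I_p = P_in/V_p = 2579.2/230 = 11.2 A.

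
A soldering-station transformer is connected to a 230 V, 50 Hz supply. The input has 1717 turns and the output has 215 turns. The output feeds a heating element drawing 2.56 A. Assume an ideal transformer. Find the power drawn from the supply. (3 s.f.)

P ≈ 73.7 W

I_in = I_out × N_out/N_in = 2.56 × 215/1717 = 0.32056 A.
P = V_in I_in = 230 × 0.32056 = 73.7 W.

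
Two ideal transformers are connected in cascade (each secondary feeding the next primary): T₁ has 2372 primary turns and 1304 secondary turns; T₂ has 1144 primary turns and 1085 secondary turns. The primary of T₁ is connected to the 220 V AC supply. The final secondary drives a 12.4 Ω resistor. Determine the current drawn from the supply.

Secondary of T₁: V = 220.00 × 1304/2372 = 120.94 V.
Secondary of T₂: V = 120.94 × 1085/1144 = 114.71 V.
I_load = 114.71/12.4 = 9.2506 A, so P_out = 114.71 × 9.2506 = 1061.1 W.
All ideal ⇒ P_in = P_out, so I_supply = 1061.1/220 = 4.82 A.

I_supply ≈ 4.82 A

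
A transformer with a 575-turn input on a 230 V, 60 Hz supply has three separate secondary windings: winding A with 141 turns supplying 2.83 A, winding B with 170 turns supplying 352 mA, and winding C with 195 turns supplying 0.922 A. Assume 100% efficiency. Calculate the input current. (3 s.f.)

V_A = 230 × 141/575 = 56.400 V; V_B = 230 × 170/575 = 68.000 V; V_C = 230 × 195/575 = 78.000 V.
P_out = V_A I_A + V_B I_B + V_C I_C = 56.400×2.83 + 68.000×0.352 + 78.000×0.922 = 159.61 + 23.936 + 71.916 = 255.46 W.
Ideal ⇒ P_in = P_out, so I_in = P_out/V_in = 255.46/230 = 1.11 A.

I_in ≈ 1.11 A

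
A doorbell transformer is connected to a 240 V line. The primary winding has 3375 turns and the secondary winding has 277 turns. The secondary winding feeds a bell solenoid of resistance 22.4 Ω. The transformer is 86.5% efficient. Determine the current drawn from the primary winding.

V_s = 240 × 277/3375 = 19.698 V.
I_s = V_s/R = 19.698/22.4 = 0.87937 A.
P_out = V_s I_s = 19.698 × 0.87937 = 17.322 W.
P_in = P_out/η = 17.322/0.865 = 20.025 W.
I_p = P_in/V_p = 20.025/240 = 0.0834 A.

I_p ≈ 0.0834 A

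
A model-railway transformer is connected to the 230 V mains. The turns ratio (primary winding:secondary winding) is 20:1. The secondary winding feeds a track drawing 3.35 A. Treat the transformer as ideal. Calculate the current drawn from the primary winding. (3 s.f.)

I_p ≈ 0.168 A

For an ideal transformer I_p N_p = I_s N_s, so I_p = 3.35 × 1/20 = 0.168 A.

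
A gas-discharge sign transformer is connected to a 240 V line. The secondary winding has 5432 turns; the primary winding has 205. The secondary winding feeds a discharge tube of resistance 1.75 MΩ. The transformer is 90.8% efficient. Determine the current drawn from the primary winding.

V_s = 240 × 5432/205 = 6359.4 V.
I_s = V_s/R = 6359.4/(1.75×10^6) = 0.0036340 A.
P_out = V_s I_s = 6359.4 × 0.0036340 = 23.110 W.
P_in = P_out/η = 23.110/0.908 = 25.451 W.
I_p = P_in/V_p = 25.451/240 = 0.106 A.

I_p ≈ 0.106 A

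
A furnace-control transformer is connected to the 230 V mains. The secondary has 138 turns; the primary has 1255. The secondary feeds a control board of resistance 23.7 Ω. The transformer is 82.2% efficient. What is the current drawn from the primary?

I_p ≈ 0.143 A

V_s = 230 × 138/1255 = 25.291 V.
I_s = V_s/R = 25.291/23.7 = 1.0671 A.
P_out = V_s I_s = 25.291 × 1.0671 = 26.988 W.
P_in = P_out/η = 26.988/0.822 = 32.833 W.
I_p = P_in/V_p = 32.833/230 = 0.143 A.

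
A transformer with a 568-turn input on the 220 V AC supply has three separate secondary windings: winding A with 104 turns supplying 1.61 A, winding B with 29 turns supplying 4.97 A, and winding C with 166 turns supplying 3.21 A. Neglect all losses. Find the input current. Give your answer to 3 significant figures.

V_A = 220 × 104/568 = 40.282 V; V_B = 220 × 29/568 = 11.232 V; V_C = 220 × 166/568 = 64.296 V.
P_out = V_A I_A + V_B I_B + V_C I_C = 40.282×1.61 + 11.232×4.97 + 64.296×3.21 = 64.854 + 55.825 + 206.39 = 327.07 W.
Ideal ⇒ P_in = P_out, so I_in = P_out/V_in = 327.07/220 = 1.49 A.

I_in ≈ 1.49 A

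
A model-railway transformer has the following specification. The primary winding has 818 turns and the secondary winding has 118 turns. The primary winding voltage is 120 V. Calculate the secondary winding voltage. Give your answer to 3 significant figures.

V_s ≈ 17.3 V

V_s/V_p = N_s/N_p, so V_s = 120 × 118/818 = 17.3 V.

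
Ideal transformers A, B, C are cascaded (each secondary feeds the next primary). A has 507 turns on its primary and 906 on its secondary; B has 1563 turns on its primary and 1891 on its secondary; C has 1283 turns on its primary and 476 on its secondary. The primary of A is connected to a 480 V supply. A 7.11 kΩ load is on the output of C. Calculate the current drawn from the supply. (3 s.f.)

Secondary of A: V = 480.00 × 906/507 = 857.75 V.
Secondary of B: V = 857.75 × 1891/1563 = 1037.8 V.
Secondary of C: V = 1037.8 × 476/1283 = 385.01 V.
I_load = 385.01/7110 = 0.054151 A, so P_out = 385.01 × 0.054151 = 20.849 W.
All ideal ⇒ P_in = P_out, so I_supply = 20.849/480 = 0.0434 A.

I_supply ≈ 0.0434 A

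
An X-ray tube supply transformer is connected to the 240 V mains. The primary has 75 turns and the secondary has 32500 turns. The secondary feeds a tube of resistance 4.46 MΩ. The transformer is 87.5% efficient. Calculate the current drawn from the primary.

I_p ≈ 11.5 A

V_s = 240 × 32500/75 = 104000 V.
I_s = V_s/R = 104000/(4.46×10^6) = 0.023318 A.
P_out = V_s I_s = 104000 × 0.023318 = 2425.1 W.
P_in = P_out/η = 2425.1/0.875 = 2771.6 W.
I_p = P_in/V_p = 2771.6/240 = 11.5 A.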